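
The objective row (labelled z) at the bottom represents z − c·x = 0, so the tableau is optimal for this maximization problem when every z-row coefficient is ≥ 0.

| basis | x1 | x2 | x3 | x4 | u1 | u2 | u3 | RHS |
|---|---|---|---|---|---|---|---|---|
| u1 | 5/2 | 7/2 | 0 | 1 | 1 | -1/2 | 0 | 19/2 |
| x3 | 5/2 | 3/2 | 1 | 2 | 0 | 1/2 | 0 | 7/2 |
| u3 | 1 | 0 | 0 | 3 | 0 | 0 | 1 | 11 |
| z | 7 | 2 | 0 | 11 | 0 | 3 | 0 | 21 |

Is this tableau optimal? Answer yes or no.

yes

Every z-row coefficient is ≥ 0, so the tableau is optimal.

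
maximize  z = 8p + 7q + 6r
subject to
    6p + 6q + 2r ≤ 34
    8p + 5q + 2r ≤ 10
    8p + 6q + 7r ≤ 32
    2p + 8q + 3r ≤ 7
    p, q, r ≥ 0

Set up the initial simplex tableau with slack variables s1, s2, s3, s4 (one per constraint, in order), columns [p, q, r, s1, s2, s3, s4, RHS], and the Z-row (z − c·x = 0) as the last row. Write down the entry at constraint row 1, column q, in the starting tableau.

Constraint 1 has coefficient 6 on q.

6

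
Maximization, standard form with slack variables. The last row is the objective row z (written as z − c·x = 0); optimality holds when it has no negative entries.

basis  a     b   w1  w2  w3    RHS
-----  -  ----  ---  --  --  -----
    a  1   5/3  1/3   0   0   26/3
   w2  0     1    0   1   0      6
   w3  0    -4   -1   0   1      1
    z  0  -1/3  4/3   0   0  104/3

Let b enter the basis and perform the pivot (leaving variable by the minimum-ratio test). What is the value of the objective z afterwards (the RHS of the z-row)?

Ratio test on column b — row 1: (26/3)/(5/3) = 26/5; row 2: 6/1 = 6; row 3: entry -4 ≤ 0. Minimum is 26/5 at row 1 (a leaves); pivot element 5/3.
Pivot on row 1; the z-row RHS becomes 104/3 − (-1/3)·(26/5) = 182/5.

182/5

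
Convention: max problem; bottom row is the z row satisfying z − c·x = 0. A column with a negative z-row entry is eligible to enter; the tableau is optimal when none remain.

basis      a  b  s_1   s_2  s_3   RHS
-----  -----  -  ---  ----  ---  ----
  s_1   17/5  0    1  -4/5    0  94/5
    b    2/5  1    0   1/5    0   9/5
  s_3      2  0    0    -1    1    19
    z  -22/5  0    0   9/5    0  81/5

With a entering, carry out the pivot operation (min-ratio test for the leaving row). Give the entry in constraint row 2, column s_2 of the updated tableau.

1/2

Ratio test on column a — row 1: (94/5)/(17/5) = 94/17; row 2: (9/5)/(2/5) = 9/2; row 3: 19/2 = 19/2. Minimum is 9/2 at row 2 (b leaves); pivot element 2/5.
Divide row 2 by 2/5; eliminate column a from the other rows.
In the new row 2, the s_2 entry is the old entry divided by the pivot: (1/5)/(2/5) = 1/2.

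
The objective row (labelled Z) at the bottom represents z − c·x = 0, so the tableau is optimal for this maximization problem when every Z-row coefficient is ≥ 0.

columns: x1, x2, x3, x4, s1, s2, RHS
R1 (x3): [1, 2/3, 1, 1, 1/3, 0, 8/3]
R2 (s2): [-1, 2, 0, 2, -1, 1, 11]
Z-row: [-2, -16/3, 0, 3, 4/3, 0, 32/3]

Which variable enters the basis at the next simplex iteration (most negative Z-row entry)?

x2

Negative Z-row entries: x1: -2, x2: -16/3.
The most negative is -16/3 in column x2, so x2 enters.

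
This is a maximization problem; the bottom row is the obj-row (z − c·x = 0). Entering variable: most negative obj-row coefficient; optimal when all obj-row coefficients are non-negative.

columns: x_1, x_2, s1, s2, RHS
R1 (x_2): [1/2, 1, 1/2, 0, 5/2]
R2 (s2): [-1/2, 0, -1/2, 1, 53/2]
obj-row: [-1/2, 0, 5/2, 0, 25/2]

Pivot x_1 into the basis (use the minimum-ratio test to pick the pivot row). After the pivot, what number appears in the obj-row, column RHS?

15

Ratio test on column x_1 — row 1: (5/2)/(1/2) = 5; row 2: entry -1/2 ≤ 0. Minimum is 5 at row 1 (x_2 leaves); pivot element 1/2.
Divide row 1 by 1/2; eliminate column x_1 from the other rows.
obj-row update in column RHS: 25/2 − (-1/2)·5 = 15.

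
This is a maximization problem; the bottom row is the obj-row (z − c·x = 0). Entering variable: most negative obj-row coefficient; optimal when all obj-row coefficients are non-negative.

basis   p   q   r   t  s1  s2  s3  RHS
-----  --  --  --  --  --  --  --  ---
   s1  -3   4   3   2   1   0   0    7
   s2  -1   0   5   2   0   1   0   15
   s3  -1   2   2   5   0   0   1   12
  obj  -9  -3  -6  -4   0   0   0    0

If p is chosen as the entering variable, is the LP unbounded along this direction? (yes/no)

yes

Every constraint-row entry in column p is ≤ 0, so increasing p is unbounded.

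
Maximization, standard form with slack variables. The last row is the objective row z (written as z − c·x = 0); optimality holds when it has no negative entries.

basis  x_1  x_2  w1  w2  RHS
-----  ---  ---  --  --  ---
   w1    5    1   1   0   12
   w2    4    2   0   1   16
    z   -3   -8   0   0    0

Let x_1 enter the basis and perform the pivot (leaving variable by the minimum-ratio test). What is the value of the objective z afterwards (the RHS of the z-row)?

36/5

Ratio test on column x_1 — row 1: 12/5 = 12/5; row 2: 16/4 = 4. Minimum is 12/5 at row 1 (w1 leaves); pivot element 5.
Pivot on row 1; the z-row RHS becomes 0 − (-3)·(12/5) = 36/5.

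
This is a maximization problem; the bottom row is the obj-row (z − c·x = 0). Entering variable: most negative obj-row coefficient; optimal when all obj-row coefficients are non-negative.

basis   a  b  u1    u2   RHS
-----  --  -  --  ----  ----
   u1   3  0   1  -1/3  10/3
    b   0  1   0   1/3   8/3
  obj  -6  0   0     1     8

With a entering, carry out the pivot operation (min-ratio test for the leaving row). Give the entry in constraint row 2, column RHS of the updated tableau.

8/3

Ratio test on column a — row 1: (10/3)/3 = 10/9; row 2: entry 0 ≤ 0. Minimum is 10/9 at row 1 (u1 leaves); pivot element 3.
Divide row 1 by 3; eliminate column a from the other rows.
Row 2 update in column RHS: 8/3 − 0·(10/9) = 8/3.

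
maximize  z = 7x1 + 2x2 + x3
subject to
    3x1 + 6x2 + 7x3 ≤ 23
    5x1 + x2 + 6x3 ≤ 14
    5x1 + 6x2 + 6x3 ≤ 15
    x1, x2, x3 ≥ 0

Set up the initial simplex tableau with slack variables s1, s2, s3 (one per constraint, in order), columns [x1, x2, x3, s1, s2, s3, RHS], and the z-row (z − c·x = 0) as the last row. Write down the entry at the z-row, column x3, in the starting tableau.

-1

The z-row carries the negated objective coefficients: the x3 entry is -1.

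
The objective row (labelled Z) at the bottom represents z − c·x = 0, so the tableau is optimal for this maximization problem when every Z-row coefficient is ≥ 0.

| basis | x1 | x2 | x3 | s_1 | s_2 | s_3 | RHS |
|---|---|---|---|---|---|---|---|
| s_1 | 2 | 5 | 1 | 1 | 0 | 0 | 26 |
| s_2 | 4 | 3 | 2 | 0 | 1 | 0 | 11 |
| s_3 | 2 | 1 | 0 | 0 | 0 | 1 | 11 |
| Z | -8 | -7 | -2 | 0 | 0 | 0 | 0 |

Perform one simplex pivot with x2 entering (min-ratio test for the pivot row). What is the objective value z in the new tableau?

77/3

Ratio test on column x2 — row 1: 26/5 = 26/5; row 2: 11/3 = 11/3; row 3: 11/1 = 11. Minimum is 11/3 at row 2 (s_2 leaves); pivot element 3.
Pivot on row 2; the Z-row RHS becomes 0 − (-7)·(11/3) = 77/3.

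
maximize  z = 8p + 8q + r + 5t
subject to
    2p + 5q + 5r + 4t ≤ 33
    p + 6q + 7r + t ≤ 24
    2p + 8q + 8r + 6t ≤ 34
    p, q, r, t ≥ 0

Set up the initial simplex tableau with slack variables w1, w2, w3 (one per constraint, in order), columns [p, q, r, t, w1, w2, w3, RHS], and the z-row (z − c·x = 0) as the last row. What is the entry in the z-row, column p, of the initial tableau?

-8

The z-row carries the negated objective coefficients: the p entry is -8.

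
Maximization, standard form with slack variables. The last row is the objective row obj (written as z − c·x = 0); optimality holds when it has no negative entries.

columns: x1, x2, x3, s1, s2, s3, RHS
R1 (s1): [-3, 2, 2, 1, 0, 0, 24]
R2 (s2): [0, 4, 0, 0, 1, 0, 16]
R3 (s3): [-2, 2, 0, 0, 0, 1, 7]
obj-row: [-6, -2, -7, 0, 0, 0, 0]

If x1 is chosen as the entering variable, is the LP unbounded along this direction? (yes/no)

yes

Every constraint-row entry in column x1 is ≤ 0, so increasing x1 is unbounded.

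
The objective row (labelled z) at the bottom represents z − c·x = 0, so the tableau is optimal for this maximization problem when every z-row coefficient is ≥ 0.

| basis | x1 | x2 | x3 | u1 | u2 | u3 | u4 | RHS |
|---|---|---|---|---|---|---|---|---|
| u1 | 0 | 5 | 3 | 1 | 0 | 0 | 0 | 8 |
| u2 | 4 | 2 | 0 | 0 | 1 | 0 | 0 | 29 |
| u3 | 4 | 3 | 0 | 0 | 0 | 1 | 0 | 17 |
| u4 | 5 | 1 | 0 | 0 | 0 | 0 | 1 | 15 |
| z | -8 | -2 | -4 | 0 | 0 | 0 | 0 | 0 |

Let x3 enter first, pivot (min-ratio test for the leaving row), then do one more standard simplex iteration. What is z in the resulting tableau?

104/3

Ratio test on column x3 — row 1: 8/3 = 8/3; row 2: entry 0 ≤ 0; row 3: entry 0 ≤ 0; row 4: entry 0 ≤ 0. Minimum is 8/3 at row 1 (u1 leaves); pivot element 3.
Pivot on row 1; the z-row RHS becomes 0 − (-4)·(8/3) = 32/3.
Next entering variable (most negative z-row entry -8): x1.
Ratio test on column x1 — row 1: entry 0 ≤ 0; row 2: 29/4 = 29/4; row 3: 17/4 = 17/4; row 4: 15/5 = 3. Minimum is 3 at row 4 (u4 leaves); pivot element 5.
After the second pivot the z-row RHS is 32/3 − (-8)·3 = 104/3.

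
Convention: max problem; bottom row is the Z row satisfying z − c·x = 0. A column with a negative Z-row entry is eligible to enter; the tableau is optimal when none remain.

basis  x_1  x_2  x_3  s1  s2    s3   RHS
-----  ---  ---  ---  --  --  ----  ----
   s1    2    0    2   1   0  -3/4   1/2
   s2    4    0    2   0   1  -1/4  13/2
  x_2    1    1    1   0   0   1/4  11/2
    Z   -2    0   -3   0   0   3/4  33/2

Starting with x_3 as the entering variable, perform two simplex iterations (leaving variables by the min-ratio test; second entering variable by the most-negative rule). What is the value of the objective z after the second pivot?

Ratio test on column x_3 — row 1: (1/2)/2 = 1/4; row 2: (13/2)/2 = 13/4; row 3: (11/2)/1 = 11/2. Minimum is 1/4 at row 1 (s1 leaves); pivot element 2.
Pivot on row 1; the Z-row RHS becomes 33/2 − (-3)·(1/4) = 69/4.
Next entering variable (most negative Z-row entry -3/8): s3.
Ratio test on column s3 — row 1: entry -3/8 ≤ 0; row 2: 6/(1/2) = 12; row 3: (21/4)/(5/8) = 42/5. Minimum is 42/5 at row 3 (x_2 leaves); pivot element 5/8.
After the second pivot the Z-row RHS is 69/4 − (-3/8)·(42/5) = 102/5.

102/5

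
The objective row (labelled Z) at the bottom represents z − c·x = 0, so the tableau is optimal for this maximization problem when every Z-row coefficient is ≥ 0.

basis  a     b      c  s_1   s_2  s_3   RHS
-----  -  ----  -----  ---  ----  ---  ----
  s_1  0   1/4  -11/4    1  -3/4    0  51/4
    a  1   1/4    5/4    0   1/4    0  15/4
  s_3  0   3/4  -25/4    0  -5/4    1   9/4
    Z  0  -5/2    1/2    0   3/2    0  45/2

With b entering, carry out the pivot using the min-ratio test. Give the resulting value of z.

30

Ratio test on column b — row 1: (51/4)/(1/4) = 51; row 2: (15/4)/(1/4) = 15; row 3: (9/4)/(3/4) = 3. Minimum is 3 at row 3 (s_3 leaves); pivot element 3/4.
Pivot on row 3; the Z-row RHS becomes 45/2 − (-5/2)·3 = 30.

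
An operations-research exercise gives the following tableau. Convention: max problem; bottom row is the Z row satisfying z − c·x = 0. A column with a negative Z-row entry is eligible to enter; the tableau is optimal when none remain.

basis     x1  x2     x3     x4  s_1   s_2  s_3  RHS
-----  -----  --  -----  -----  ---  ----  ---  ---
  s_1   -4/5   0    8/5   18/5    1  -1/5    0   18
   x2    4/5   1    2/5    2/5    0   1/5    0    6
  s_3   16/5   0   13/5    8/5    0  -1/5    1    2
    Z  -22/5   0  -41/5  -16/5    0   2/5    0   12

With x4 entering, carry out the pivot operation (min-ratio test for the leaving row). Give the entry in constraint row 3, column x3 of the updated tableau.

Ratio test on column x4 — row 1: 18/(18/5) = 5; row 2: 6/(2/5) = 15; row 3: 2/(8/5) = 5/4. Minimum is 5/4 at row 3 (s_3 leaves); pivot element 8/5.
Divide row 3 by 8/5; eliminate column x4 from the other rows.
In the new row 3, the x3 entry is the old entry divided by the pivot: (13/5)/(8/5) = 13/8.

13/8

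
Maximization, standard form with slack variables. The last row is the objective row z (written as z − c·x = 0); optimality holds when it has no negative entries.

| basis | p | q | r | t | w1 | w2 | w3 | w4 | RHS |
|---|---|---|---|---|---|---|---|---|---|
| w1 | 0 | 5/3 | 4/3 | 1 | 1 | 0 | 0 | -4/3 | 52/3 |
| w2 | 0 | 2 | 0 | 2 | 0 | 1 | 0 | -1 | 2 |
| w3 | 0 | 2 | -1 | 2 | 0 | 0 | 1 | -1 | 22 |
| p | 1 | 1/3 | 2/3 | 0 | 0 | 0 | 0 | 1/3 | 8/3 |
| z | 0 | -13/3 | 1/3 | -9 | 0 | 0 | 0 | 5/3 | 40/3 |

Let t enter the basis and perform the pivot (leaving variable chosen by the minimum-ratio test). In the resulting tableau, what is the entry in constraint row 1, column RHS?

Ratio test on column t — row 1: (52/3)/1 = 52/3; row 2: 2/2 = 1; row 3: 22/2 = 11; row 4: entry 0 ≤ 0. Minimum is 1 at row 2 (w2 leaves); pivot element 2.
Divide row 2 by 2; eliminate column t from the other rows.
Row 1 update in column RHS: 52/3 − 1·1 = 49/3.

49/3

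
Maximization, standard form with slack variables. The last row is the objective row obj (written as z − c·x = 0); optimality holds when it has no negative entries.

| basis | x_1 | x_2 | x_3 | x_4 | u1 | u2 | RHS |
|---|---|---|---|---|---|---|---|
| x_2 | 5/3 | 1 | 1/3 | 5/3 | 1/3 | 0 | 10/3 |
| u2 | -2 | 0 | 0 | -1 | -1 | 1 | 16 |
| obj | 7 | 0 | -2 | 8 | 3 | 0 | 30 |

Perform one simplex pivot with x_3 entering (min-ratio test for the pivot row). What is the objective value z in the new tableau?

Ratio test on column x_3 — row 1: (10/3)/(1/3) = 10; row 2: entry 0 ≤ 0. Minimum is 10 at row 1 (x_2 leaves); pivot element 1/3.
Pivot on row 1; the obj-row RHS becomes 30 − (-2)·10 = 50.

50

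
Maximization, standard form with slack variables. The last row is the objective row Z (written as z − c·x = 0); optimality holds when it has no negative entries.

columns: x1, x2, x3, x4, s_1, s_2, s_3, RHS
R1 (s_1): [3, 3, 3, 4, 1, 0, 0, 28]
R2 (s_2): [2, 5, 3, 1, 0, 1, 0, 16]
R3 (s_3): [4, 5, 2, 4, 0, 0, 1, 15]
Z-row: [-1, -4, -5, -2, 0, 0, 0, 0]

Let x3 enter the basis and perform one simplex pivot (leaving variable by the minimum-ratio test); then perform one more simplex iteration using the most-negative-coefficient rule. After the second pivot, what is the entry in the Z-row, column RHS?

271/10

Ratio test on column x3 — row 1: 28/3 = 28/3; row 2: 16/3 = 16/3; row 3: 15/2 = 15/2. Minimum is 16/3 at row 2 (s_2 leaves); pivot element 3.
Divide row 2 by 3; eliminate column x3 from the other rows.
Second iteration: most negative Z-row entry is -1/3 in column x4, so x4 enters.
Ratio test on column x4 — row 1: 12/3 = 4; row 2: (16/3)/(1/3) = 16; row 3: (13/3)/(10/3) = 13/10. Minimum is 13/10 at row 3 (s_3 leaves); pivot element 10/3.
Divide row 3 by 10/3; eliminate column x4 from the other rows.
After both pivots, the entry at the Z-row, column RHS is 271/10.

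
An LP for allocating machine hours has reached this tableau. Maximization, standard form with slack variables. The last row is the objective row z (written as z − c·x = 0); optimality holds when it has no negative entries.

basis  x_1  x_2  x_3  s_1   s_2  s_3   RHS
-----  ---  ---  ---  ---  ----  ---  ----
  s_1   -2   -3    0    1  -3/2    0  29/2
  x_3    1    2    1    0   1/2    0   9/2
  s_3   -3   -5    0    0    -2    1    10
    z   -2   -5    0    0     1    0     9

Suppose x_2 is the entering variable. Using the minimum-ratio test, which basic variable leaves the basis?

x_3

Column x_2 entries and ratios — s_1: -3 ≤ 0, skip; x_3: (9/2)/2 = 9/4; s_3: -5 ≤ 0, skip.
Smallest ratio is 9/4 in the row of x_3, so x_3 leaves.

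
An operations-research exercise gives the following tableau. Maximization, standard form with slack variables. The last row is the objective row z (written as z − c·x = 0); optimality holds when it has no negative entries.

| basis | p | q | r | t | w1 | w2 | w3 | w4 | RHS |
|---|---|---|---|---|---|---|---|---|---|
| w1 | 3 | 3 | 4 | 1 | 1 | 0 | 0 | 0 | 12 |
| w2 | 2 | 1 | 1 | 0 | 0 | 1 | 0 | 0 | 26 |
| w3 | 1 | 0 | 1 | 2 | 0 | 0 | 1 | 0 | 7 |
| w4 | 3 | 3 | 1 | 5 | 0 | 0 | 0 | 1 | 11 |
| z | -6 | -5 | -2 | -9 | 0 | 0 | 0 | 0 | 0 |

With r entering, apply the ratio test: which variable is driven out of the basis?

Column r entries and ratios — w1: 12/4 = 3; w2: 26/1 = 26; w3: 7/1 = 7; w4: 11/1 = 11.
Smallest ratio is 3 in the row of w1, so w1 leaves.

w1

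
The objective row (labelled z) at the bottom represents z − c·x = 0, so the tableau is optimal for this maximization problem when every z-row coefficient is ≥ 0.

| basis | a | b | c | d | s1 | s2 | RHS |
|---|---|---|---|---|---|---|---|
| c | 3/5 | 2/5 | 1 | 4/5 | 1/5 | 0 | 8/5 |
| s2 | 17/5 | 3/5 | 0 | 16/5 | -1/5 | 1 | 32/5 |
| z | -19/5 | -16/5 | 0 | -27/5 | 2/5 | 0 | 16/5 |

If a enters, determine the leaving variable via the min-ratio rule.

Column a entries and ratios — c: (8/5)/(3/5) = 8/3; s2: (32/5)/(17/5) = 32/17.
Smallest ratio is 32/17 in the row of s2, so s2 leaves.

s2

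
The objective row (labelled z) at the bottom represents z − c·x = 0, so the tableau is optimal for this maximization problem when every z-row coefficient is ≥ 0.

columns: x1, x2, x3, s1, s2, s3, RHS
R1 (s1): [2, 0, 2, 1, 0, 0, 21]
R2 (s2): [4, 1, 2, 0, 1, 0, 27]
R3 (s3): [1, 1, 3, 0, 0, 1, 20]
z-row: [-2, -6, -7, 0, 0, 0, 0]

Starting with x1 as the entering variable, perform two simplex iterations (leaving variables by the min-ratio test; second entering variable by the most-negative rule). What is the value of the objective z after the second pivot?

453/10

Ratio test on column x1 — row 1: 21/2 = 21/2; row 2: 27/4 = 27/4; row 3: 20/1 = 20. Minimum is 27/4 at row 2 (s2 leaves); pivot element 4.
Pivot on row 2; the z-row RHS becomes 0 − (-2)·(27/4) = 27/2.
Next entering variable (most negative z-row entry -6): x3.
Ratio test on column x3 — row 1: (15/2)/1 = 15/2; row 2: (27/4)/(1/2) = 27/2; row 3: (53/4)/(5/2) = 53/10. Minimum is 53/10 at row 3 (s3 leaves); pivot element 5/2.
After the second pivot the z-row RHS is 27/2 − (-6)·(53/10) = 453/10.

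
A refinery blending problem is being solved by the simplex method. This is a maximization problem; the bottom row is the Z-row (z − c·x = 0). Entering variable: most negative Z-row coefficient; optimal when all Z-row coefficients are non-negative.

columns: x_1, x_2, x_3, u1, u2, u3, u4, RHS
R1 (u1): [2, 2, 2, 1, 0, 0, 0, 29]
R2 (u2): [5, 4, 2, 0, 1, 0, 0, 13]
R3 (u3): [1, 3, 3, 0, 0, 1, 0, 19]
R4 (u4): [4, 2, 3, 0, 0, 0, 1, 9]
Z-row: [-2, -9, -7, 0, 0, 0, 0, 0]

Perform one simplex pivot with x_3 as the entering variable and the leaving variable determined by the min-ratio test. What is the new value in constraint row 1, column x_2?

Ratio test on column x_3 — row 1: 29/2 = 29/2; row 2: 13/2 = 13/2; row 3: 19/3 = 19/3; row 4: 9/3 = 3. Minimum is 3 at row 4 (u4 leaves); pivot element 3.
Divide row 4 by 3; eliminate column x_3 from the other rows.
Row 1 update in column x_2: 2 − 2·(2/3) = 2/3.

2/3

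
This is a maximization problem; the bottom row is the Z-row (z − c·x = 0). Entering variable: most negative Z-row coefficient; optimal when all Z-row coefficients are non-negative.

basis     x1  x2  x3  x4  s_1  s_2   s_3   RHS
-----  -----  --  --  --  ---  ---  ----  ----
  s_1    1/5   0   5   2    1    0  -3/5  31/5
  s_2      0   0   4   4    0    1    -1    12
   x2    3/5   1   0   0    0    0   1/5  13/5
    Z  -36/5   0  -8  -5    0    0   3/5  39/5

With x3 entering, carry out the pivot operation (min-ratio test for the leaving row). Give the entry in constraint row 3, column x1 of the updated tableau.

Ratio test on column x3 — row 1: (31/5)/5 = 31/25; row 2: 12/4 = 3; row 3: entry 0 ≤ 0. Minimum is 31/25 at row 1 (s_1 leaves); pivot element 5.
Divide row 1 by 5; eliminate column x3 from the other rows.
Row 3 update in column x1: 3/5 − 0·(1/25) = 3/5.

3/5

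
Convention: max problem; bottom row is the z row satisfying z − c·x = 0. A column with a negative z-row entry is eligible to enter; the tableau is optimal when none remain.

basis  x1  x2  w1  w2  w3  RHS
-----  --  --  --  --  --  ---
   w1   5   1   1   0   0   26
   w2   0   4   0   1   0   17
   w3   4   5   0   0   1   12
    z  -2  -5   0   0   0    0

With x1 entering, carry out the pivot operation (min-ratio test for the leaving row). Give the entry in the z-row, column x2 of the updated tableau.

-5/2

Ratio test on column x1 — row 1: 26/5 = 26/5; row 2: entry 0 ≤ 0; row 3: 12/4 = 3. Minimum is 3 at row 3 (w3 leaves); pivot element 4.
Divide row 3 by 4; eliminate column x1 from the other rows.
z-row update in column x2: -5 − (-2)·(5/4) = -5/2.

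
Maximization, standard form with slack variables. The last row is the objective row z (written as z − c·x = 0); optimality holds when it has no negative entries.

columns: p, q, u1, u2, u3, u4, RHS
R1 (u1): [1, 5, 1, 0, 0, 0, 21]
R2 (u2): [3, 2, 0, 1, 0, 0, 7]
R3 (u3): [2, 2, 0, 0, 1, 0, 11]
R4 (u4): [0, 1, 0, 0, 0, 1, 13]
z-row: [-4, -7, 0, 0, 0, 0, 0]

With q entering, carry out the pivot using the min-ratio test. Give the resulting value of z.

49/2

Ratio test on column q — row 1: 21/5 = 21/5; row 2: 7/2 = 7/2; row 3: 11/2 = 11/2; row 4: 13/1 = 13. Minimum is 7/2 at row 2 (u2 leaves); pivot element 2.
Pivot on row 2; the z-row RHS becomes 0 − (-7)·(7/2) = 49/2.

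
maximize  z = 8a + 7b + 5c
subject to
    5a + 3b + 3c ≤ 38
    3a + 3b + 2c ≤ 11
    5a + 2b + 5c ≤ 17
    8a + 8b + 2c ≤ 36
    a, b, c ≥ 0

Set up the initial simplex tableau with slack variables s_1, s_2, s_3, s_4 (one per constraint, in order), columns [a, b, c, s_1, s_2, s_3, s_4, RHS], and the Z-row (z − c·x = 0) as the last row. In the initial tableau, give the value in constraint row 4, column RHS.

36

The RHS of constraint 4 is b_4 = 36.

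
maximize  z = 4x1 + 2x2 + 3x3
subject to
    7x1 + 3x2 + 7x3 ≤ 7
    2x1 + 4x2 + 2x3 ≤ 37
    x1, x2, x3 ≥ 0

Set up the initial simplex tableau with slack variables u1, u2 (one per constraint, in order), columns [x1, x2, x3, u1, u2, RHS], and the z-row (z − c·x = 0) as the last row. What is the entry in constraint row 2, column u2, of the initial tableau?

1

Slack u2 belongs to constraint 2; its column is the unit vector e_2, so the entry in row 2 is 1.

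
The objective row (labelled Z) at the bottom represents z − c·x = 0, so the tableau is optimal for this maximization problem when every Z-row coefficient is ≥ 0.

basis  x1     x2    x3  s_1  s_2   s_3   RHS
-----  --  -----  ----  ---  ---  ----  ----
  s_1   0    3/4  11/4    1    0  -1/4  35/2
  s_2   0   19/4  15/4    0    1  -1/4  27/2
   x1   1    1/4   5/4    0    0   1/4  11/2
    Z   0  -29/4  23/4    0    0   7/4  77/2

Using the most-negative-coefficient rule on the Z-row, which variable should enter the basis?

Negative Z-row entries: x2: -29/4.
The most negative is -29/4 in column x2, so x2 enters.

x2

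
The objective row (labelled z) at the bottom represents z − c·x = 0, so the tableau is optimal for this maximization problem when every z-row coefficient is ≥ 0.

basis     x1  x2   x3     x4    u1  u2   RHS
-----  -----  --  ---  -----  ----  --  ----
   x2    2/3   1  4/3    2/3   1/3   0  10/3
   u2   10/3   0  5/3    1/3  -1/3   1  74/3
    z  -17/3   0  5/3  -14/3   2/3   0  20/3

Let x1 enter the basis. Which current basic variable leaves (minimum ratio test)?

Column x1 entries and ratios — x2: (10/3)/(2/3) = 5; u2: (74/3)/(10/3) = 37/5.
Smallest ratio is 5 in the row of x2, so x2 leaves.

x2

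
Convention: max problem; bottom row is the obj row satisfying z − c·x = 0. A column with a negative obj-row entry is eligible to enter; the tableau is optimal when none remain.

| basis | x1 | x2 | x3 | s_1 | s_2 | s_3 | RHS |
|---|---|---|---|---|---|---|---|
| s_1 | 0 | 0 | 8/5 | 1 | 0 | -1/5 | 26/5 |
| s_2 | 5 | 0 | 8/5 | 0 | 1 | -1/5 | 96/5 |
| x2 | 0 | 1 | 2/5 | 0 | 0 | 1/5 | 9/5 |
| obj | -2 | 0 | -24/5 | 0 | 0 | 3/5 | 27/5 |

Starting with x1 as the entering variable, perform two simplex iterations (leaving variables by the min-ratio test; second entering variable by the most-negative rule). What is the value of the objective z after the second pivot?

133/5

Ratio test on column x1 — row 1: entry 0 ≤ 0; row 2: (96/5)/5 = 96/25; row 3: entry 0 ≤ 0. Minimum is 96/25 at row 2 (s_2 leaves); pivot element 5.
Pivot on row 2; the obj-row RHS becomes 27/5 − (-2)·(96/25) = 327/25.
Next entering variable (most negative obj-row entry -104/25): x3.
Ratio test on column x3 — row 1: (26/5)/(8/5) = 13/4; row 2: (96/25)/(8/25) = 12; row 3: (9/5)/(2/5) = 9/2. Minimum is 13/4 at row 1 (s_1 leaves); pivot element 8/5.
After the second pivot the obj-row RHS is 327/25 − (-104/25)·(13/4) = 133/5.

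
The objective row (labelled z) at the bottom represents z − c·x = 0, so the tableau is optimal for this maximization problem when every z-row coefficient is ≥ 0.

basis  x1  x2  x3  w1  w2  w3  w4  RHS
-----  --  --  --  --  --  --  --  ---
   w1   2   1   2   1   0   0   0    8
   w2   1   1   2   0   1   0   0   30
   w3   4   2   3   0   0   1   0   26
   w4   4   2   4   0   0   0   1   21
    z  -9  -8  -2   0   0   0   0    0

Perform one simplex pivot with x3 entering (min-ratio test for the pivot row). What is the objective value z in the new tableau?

8

Ratio test on column x3 — row 1: 8/2 = 4; row 2: 30/2 = 15; row 3: 26/3 = 26/3; row 4: 21/4 = 21/4. Minimum is 4 at row 1 (w1 leaves); pivot element 2.
Pivot on row 1; the z-row RHS becomes 0 − (-2)·4 = 8.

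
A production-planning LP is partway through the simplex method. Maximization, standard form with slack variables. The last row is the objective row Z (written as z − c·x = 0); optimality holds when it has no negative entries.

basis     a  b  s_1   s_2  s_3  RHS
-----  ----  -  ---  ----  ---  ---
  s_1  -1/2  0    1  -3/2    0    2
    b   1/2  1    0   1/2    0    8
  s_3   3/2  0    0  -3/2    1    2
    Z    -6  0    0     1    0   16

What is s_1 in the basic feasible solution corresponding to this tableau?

2

s_1 is basic (row 1); its value is the RHS of that row, 2.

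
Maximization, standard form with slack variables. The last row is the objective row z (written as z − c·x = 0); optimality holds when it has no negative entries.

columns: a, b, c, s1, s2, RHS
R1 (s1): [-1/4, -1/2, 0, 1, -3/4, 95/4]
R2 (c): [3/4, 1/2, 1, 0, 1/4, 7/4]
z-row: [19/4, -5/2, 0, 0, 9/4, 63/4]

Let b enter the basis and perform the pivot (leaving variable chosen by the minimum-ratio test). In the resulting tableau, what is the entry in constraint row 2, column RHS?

Ratio test on column b — row 1: entry -1/2 ≤ 0; row 2: (7/4)/(1/2) = 7/2. Minimum is 7/2 at row 2 (c leaves); pivot element 1/2.
Divide row 2 by 1/2; eliminate column b from the other rows.
In the new row 2, the RHS entry is the old entry divided by the pivot: (7/4)/(1/2) = 7/2.

7/2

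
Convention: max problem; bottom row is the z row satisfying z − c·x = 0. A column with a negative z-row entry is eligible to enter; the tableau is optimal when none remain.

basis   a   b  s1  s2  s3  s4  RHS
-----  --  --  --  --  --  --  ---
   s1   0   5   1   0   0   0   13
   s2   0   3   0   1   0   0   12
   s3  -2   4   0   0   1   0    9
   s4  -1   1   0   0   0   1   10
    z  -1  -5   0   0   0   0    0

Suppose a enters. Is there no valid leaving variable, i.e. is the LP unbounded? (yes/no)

Every constraint-row entry in column a is ≤ 0, so increasing a is unbounded.

yes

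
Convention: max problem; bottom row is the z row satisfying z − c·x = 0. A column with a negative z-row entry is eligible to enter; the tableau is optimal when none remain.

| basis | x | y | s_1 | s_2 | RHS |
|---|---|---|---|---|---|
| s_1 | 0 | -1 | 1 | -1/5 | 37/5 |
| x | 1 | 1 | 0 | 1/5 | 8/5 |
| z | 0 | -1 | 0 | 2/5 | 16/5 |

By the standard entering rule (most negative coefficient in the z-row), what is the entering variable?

y

Negative z-row entries: y: -1.
The most negative is -1 in column y, so y enters.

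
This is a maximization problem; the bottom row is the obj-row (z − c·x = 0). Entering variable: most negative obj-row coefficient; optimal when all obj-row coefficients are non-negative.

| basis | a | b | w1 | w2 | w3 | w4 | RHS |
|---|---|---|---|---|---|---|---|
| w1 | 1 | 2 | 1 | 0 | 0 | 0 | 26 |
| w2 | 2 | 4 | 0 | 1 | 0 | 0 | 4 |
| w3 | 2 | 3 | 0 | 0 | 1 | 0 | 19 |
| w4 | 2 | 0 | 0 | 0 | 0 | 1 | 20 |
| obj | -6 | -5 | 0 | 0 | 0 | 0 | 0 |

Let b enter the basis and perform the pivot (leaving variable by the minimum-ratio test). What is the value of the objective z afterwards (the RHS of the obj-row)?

5

Ratio test on column b — row 1: 26/2 = 13; row 2: 4/4 = 1; row 3: 19/3 = 19/3; row 4: entry 0 ≤ 0. Minimum is 1 at row 2 (w2 leaves); pivot element 4.
Pivot on row 2; the obj-row RHS becomes 0 − (-5)·1 = 5.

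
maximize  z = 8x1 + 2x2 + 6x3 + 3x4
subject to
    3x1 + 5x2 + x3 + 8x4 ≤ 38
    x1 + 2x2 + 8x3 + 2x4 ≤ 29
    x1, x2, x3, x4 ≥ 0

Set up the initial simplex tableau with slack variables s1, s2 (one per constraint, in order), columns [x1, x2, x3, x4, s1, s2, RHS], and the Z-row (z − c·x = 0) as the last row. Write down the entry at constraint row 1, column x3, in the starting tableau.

Constraint 1 has coefficient 1 on x3.

1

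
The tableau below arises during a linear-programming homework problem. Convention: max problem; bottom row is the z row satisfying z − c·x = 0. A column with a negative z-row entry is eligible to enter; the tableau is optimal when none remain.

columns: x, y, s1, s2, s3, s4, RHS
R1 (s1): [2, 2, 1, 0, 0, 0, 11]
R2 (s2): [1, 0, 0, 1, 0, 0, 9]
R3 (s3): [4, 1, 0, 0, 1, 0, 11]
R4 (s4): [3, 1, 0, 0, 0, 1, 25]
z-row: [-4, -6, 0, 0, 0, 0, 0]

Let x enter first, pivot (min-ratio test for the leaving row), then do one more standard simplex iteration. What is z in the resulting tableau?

Ratio test on column x — row 1: 11/2 = 11/2; row 2: 9/1 = 9; row 3: 11/4 = 11/4; row 4: 25/3 = 25/3. Minimum is 11/4 at row 3 (s3 leaves); pivot element 4.
Pivot on row 3; the z-row RHS becomes 0 − (-4)·(11/4) = 11.
Next entering variable (most negative z-row entry -5): y.
Ratio test on column y — row 1: (11/2)/(3/2) = 11/3; row 2: entry -1/4 ≤ 0; row 3: (11/4)/(1/4) = 11; row 4: (67/4)/(1/4) = 67. Minimum is 11/3 at row 1 (s1 leaves); pivot element 3/2.
After the second pivot the z-row RHS is 11 − (-5)·(11/3) = 88/3.

88/3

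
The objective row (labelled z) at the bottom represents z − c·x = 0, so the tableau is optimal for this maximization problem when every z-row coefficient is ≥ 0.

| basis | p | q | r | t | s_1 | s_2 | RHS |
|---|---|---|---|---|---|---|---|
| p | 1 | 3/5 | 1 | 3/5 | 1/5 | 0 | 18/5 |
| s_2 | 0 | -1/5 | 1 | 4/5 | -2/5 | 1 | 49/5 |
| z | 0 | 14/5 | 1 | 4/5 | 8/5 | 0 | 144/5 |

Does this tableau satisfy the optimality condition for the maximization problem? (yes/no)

Every z-row coefficient is ≥ 0, so the tableau is optimal.

yes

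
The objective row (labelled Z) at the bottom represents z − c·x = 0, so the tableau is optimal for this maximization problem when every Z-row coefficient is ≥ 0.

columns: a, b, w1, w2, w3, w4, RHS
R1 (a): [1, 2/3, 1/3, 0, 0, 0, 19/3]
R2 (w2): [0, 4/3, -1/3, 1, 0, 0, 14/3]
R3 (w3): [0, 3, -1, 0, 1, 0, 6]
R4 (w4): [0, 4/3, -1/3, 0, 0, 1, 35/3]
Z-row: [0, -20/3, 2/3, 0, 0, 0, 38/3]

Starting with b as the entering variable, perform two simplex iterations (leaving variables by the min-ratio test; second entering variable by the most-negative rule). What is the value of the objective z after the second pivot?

Ratio test on column b — row 1: (19/3)/(2/3) = 19/2; row 2: (14/3)/(4/3) = 7/2; row 3: 6/3 = 2; row 4: (35/3)/(4/3) = 35/4. Minimum is 2 at row 3 (w3 leaves); pivot element 3.
Pivot on row 3; the Z-row RHS becomes 38/3 − (-20/3)·2 = 26.
Next entering variable (most negative Z-row entry -14/9): w1.
Ratio test on column w1 — row 1: 5/(5/9) = 9; row 2: 2/(1/9) = 18; row 3: entry -1/3 ≤ 0; row 4: 9/(1/9) = 81. Minimum is 9 at row 1 (a leaves); pivot element 5/9.
After the second pivot the Z-row RHS is 26 − (-14/9)·9 = 40.

40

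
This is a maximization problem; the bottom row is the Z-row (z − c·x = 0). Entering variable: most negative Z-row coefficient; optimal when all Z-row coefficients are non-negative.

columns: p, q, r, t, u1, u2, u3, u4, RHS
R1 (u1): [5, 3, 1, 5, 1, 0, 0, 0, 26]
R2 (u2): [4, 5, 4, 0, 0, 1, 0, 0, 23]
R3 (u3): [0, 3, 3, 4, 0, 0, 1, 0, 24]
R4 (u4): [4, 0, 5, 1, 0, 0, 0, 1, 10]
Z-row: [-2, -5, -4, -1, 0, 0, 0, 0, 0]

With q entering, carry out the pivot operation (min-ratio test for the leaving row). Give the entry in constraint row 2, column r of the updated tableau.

4/5

Ratio test on column q — row 1: 26/3 = 26/3; row 2: 23/5 = 23/5; row 3: 24/3 = 8; row 4: entry 0 ≤ 0. Minimum is 23/5 at row 2 (u2 leaves); pivot element 5.
Divide row 2 by 5; eliminate column q from the other rows.
In the new row 2, the r entry is the old entry divided by the pivot: 4/5 = 4/5.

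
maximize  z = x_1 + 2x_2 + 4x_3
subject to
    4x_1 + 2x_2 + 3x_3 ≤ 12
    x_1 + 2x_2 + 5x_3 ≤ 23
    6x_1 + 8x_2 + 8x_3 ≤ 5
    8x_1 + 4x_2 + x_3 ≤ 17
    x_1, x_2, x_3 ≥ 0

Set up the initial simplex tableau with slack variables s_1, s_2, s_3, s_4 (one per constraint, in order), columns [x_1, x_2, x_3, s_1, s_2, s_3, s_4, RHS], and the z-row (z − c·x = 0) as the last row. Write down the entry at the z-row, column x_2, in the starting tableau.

The z-row carries the negated objective coefficients: the x_2 entry is -2.

-2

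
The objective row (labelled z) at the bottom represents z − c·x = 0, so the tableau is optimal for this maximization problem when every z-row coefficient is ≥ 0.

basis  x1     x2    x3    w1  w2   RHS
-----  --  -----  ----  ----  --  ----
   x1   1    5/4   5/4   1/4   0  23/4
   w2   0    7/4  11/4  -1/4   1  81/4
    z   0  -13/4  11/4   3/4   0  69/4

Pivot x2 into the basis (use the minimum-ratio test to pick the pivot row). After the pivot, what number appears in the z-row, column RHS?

161/5

Ratio test on column x2 — row 1: (23/4)/(5/4) = 23/5; row 2: (81/4)/(7/4) = 81/7. Minimum is 23/5 at row 1 (x1 leaves); pivot element 5/4.
Divide row 1 by 5/4; eliminate column x2 from the other rows.
z-row update in column RHS: 69/4 − (-13/4)·(23/5) = 161/5.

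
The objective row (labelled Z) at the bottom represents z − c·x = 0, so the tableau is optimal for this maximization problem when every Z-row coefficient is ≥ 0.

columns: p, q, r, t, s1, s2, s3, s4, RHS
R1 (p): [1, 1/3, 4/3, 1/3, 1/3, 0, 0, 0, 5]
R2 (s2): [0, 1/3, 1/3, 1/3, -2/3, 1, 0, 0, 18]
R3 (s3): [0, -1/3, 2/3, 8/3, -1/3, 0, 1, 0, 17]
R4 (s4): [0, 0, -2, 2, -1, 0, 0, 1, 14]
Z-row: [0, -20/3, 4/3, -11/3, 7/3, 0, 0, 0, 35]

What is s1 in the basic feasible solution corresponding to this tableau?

0

s1 is not in the basis, so in the current basic feasible solution s1 = 0.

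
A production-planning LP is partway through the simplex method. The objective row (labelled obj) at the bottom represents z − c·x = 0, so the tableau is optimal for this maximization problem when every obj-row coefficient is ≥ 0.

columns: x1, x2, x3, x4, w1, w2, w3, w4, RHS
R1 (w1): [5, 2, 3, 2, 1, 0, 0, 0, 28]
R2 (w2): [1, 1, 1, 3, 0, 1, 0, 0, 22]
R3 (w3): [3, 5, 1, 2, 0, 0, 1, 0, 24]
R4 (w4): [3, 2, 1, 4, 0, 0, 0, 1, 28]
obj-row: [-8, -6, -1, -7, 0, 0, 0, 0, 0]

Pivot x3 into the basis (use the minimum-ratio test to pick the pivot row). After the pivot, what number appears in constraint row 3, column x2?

Ratio test on column x3 — row 1: 28/3 = 28/3; row 2: 22/1 = 22; row 3: 24/1 = 24; row 4: 28/1 = 28. Minimum is 28/3 at row 1 (w1 leaves); pivot element 3.
Divide row 1 by 3; eliminate column x3 from the other rows.
Row 3 update in column x2: 5 − 1·(2/3) = 13/3.

13/3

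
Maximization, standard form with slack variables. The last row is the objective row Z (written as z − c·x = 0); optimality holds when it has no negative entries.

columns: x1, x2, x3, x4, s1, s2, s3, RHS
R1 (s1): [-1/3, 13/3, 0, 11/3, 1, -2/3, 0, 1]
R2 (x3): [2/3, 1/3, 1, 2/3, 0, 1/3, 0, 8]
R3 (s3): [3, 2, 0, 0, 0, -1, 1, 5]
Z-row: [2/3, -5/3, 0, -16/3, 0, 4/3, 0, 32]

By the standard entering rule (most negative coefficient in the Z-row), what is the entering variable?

Negative Z-row entries: x2: -5/3, x4: -16/3.
The most negative is -16/3 in column x4, so x4 enters.

x4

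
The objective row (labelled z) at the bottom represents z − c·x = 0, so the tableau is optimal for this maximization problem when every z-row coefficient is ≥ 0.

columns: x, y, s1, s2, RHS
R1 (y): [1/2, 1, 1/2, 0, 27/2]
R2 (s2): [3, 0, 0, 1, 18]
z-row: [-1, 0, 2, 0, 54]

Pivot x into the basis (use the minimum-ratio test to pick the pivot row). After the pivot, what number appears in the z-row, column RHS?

60

Ratio test on column x — row 1: (27/2)/(1/2) = 27; row 2: 18/3 = 6. Minimum is 6 at row 2 (s2 leaves); pivot element 3.
Divide row 2 by 3; eliminate column x from the other rows.
z-row update in column RHS: 54 − (-1)·6 = 60.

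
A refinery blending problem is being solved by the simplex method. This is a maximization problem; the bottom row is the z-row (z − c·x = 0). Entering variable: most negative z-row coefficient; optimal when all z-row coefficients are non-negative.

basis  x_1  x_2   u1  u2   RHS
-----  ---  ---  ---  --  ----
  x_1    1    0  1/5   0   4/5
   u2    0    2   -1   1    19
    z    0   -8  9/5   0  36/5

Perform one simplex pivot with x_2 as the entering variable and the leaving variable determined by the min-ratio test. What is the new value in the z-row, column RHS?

Ratio test on column x_2 — row 1: entry 0 ≤ 0; row 2: 19/2 = 19/2. Minimum is 19/2 at row 2 (u2 leaves); pivot element 2.
Divide row 2 by 2; eliminate column x_2 from the other rows.
z-row update in column RHS: 36/5 − (-8)·(19/2) = 416/5.

416/5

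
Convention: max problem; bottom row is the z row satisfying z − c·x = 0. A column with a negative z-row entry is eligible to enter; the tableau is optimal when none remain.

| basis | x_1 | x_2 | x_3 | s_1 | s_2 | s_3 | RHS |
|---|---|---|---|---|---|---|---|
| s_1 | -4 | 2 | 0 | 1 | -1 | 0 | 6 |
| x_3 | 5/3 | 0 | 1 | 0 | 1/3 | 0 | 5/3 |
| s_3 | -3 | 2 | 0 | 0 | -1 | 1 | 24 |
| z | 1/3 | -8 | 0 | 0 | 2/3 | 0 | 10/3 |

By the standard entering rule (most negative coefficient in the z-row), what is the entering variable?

Negative z-row entries: x_2: -8.
The most negative is -8 in column x_2, so x_2 enters.

x_2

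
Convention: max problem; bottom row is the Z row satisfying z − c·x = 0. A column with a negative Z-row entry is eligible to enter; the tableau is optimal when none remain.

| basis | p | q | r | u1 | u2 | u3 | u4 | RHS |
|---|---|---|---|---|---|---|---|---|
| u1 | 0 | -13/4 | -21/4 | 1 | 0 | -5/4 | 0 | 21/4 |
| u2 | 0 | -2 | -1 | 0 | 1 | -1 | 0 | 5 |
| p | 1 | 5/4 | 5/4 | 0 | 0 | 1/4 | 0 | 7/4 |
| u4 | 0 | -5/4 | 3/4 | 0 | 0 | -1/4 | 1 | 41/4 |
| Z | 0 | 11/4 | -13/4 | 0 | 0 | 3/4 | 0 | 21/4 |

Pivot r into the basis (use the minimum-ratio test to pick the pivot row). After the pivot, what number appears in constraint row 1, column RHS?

Ratio test on column r — row 1: entry -21/4 ≤ 0; row 2: entry -1 ≤ 0; row 3: (7/4)/(5/4) = 7/5; row 4: (41/4)/(3/4) = 41/3. Minimum is 7/5 at row 3 (p leaves); pivot element 5/4.
Divide row 3 by 5/4; eliminate column r from the other rows.
Row 1 update in column RHS: 21/4 − (-21/4)·(7/5) = 63/5.

63/5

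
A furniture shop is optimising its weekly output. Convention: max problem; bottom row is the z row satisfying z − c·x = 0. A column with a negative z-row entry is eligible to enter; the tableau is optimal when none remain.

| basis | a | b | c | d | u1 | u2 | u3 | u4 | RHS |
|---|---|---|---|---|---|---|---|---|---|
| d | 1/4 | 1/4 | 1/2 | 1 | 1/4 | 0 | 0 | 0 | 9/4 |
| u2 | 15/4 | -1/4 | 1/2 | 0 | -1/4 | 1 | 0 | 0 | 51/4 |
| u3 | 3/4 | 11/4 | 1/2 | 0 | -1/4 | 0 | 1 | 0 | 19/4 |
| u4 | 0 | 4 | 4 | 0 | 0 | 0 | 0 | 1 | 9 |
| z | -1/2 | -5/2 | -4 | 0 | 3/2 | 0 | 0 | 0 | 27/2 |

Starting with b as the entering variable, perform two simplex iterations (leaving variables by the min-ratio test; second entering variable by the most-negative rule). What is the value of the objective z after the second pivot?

Ratio test on column b — row 1: (9/4)/(1/4) = 9; row 2: entry -1/4 ≤ 0; row 3: (19/4)/(11/4) = 19/11; row 4: 9/4 = 9/4. Minimum is 19/11 at row 3 (u3 leaves); pivot element 11/4.
Pivot on row 3; the z-row RHS becomes 27/2 − (-5/2)·(19/11) = 196/11.
Next entering variable (most negative z-row entry -39/11): c.
Ratio test on column c — row 1: (20/11)/(5/11) = 4; row 2: (145/11)/(6/11) = 145/6; row 3: (19/11)/(2/11) = 19/2; row 4: (23/11)/(36/11) = 23/36. Minimum is 23/36 at row 4 (u4 leaves); pivot element 36/11.
After the second pivot the z-row RHS is 196/11 − (-39/11)·(23/36) = 241/12.

241/12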